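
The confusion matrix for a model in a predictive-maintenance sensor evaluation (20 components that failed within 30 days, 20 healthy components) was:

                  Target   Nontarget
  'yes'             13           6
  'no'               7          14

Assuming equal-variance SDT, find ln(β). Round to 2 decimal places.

H = 13/20 = 0.6500
FA = 6/20 = 0.3000
z(H) = z(0.6500) = 0.385
z(FA) = z(0.3000) = -0.524
ln β = −½·[z(H)² − z(FA)²] = −0.5 × (0.148 − 0.275) = 0.0635

ln β = 0.06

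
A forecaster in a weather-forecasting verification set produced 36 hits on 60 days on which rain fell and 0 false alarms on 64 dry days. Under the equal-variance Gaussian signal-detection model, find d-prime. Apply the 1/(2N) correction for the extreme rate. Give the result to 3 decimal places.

d-prime = 2.671

The false-alarm rate is 0/64 = 0, so apply the 1/(2N) correction: FA → 1/(2·64) = 0.00781.
z(H) = z(0.60000) = 0.2533
z(FA) = z(0.00781) = -2.4177
d' = 0.2533 − (-2.4177) = 2.6710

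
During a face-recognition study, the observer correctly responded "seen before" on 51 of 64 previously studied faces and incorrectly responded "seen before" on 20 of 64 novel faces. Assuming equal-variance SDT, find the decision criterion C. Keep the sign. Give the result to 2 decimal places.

C = -0.17

H = 51/64 = 0.7969
FA = 20/64 = 0.3125
z(H) = 0.831
z(FA) = -0.489
c = −½·[z(H) + z(FA)] = −0.5 × (0.831 + (-0.489)) = -0.171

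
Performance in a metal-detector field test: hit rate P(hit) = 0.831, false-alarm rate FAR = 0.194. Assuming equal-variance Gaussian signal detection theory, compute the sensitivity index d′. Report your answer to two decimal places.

z(H) = 0.958
z(FA) = -0.863
d' = z(H) − z(FA) = 0.958 − (-0.863) = 1.821

d′ = 1.82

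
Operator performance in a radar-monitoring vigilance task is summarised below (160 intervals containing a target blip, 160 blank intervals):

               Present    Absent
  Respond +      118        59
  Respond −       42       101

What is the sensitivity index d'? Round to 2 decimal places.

d' = 0.97

H = 118/160 = 0.7375
FA = 59/160 = 0.3688
z(0.7375) = 0.6357, z(0.3688) = -0.3350
d' = z(H) − z(FA) = 0.6357 − (-0.3350) = 0.9707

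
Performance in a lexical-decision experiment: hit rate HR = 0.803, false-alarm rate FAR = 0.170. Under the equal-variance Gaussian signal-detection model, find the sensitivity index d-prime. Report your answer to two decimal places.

z(0.803) = 0.8524, z(0.170) = -0.9542
d' = z(H) − z(FA) = 0.8524 − (-0.9542) = 1.8066

d-prime = 1.81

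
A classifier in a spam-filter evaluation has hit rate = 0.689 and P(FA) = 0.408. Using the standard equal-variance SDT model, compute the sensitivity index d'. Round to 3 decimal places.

Φ⁻¹(H) = 0.4930
Φ⁻¹(FA) = -0.2327
d' = z(H) − z(FA) = 0.4930 − (-0.2327) = 0.7257

d' = 0.726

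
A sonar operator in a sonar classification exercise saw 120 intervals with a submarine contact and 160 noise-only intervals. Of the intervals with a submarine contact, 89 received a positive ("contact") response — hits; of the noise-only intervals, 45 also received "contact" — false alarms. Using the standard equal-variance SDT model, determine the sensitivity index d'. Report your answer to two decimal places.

H = 89/120 = 0.7417
FA = 45/160 = 0.2812
z(0.7417) = 0.6486, z(0.2812) = -0.5793
d' = z(H) − z(FA) = 0.6486 − (-0.5793) = 1.2279

d' = 1.23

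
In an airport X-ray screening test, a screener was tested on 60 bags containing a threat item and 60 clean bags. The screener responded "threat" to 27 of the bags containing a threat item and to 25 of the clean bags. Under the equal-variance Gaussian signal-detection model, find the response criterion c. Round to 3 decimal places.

c = 0.168

H = 27/60 = 0.4500
FA = 25/60 = 0.4167
z(H) = -0.1257
z(FA) = -0.2103
c = −½·[z(H) + z(FA)] = −0.5 × (-0.1257 + (-0.2103)) = 0.1680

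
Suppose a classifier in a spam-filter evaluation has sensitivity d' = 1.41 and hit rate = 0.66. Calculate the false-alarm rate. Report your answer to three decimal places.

z(hit rate) = z(0.66) = 0.4125
z(FA) = z(H) − d' = 0.4125 − 1.41 = -0.9975
false-alarm rate = Φ(-0.9975) = 0.1593

false-alarm rate = 0.159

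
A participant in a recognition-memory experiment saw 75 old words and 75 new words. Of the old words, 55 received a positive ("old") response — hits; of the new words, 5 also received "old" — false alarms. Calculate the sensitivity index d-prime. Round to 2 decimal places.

H = 55/75 = 0.7333
FA = 5/75 = 0.0667
z(H) = 0.623
z(FA) = -1.501
d' = z(H) − z(FA) = 0.623 − (-1.501) = 2.124

d-prime = 2.12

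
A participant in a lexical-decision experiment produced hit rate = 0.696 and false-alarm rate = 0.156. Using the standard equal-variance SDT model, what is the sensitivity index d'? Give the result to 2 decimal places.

Φ⁻¹(H) = 0.513
Φ⁻¹(FA) = -1.011
d' = z(H) − z(FA) = 0.513 − (-1.011) = 1.524

d' = 1.52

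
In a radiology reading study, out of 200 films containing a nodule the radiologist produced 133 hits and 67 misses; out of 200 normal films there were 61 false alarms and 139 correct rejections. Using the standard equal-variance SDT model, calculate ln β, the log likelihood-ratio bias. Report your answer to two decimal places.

H = 133/200 = 0.6650
FA = 61/200 = 0.3050
z(H) = 0.426
z(FA) = -0.510
ln β = −½·[z(H)² − z(FA)²] = −0.5 × (0.181 − 0.260) = 0.0395

ln β = 0.04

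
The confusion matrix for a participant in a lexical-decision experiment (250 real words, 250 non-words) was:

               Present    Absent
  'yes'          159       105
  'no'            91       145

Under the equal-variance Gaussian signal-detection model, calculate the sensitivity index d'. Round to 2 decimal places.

H = 159/250 = 0.6360
FA = 105/250 = 0.4200
z(H) = 0.3478
z(FA) = -0.2019
d' = z(H) − z(FA) = 0.3478 − (-0.2019) = 0.5497

d' = 0.55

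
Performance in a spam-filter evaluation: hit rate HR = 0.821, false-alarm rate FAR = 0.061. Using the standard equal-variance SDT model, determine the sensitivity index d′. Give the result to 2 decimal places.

d′ = 2.47

z(H) = 0.919
z(FA) = -1.546
d' = z(H) − z(FA) = 0.919 − (-1.546) = 2.465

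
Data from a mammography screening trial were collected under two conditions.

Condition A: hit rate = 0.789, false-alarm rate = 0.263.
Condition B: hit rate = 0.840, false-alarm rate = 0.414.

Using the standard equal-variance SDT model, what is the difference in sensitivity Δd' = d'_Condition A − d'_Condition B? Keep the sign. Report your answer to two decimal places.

Condition A: z(0.789) = 0.803, z(0.263) = -0.634, d' = 1.437
Condition B: z(0.840) = 0.994, z(0.414) = -0.217, d' = 1.211
Δd' = d'_Condition A − d'_Condition B = 1.437 − 1.211 = 0.226
Condition A has the higher sensitivity.

Δd' = 0.23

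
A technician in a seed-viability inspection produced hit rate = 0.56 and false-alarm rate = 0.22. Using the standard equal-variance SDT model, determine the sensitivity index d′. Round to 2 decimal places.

z(H) = 0.151
z(FA) = -0.772
d' = z(H) − z(FA) = 0.151 − (-0.772) = 0.923

d′ = 0.92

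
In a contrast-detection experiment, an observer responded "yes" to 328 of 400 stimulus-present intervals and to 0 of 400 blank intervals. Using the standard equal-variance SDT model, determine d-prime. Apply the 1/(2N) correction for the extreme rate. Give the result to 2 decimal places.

d-prime = 3.94

The false-alarm rate is 0/400 = 0, so apply the 1/(2N) correction: FA → 1/(2·400) = 0.00125.
z(H) = z(0.82000) = 0.915
z(FA) = z(0.00125) = -3.023
d' = 0.915 − (-3.023) = 3.938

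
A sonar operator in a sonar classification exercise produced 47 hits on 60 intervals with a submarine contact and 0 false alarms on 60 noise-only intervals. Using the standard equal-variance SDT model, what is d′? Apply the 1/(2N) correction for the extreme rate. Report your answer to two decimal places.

d′ = 3.18

The false-alarm rate is 0/60 = 0, so apply the 1/(2N) correction: FA → 1/(2·60) = 0.00833.
z(H) = z(0.78333) = 0.783
z(FA) = z(0.00833) = -2.394
d' = 0.783 − (-2.394) = 3.177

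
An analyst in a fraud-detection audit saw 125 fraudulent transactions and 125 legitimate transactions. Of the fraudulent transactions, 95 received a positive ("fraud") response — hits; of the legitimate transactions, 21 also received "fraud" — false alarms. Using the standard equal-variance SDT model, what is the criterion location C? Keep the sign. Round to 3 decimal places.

C = 0.128

H = 95/125 = 0.7600
FA = 21/125 = 0.1680
z(0.7600) = 0.7063, z(0.1680) = -0.9621
c = −½·[z(H) + z(FA)] = −0.5 × (0.7063 + (-0.9621)) = 0.1279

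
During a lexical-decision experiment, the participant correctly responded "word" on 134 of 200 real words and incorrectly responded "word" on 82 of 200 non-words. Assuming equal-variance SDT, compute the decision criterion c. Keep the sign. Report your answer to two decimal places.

H = 134/200 = 0.6700
FA = 82/200 = 0.4100
Φ⁻¹(H) = Φ⁻¹(0.6700) = 0.4399
Φ⁻¹(FA) = Φ⁻¹(0.4100) = -0.2275
c = −½·[z(H) + z(FA)] = −0.5 × (0.4399 + (-0.2275)) = -0.1062
c < 0: the participant has a liberal response bias.

c = -0.11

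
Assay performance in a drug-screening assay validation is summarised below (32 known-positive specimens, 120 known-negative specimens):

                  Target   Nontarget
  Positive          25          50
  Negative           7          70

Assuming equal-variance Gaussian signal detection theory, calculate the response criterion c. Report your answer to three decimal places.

c = -0.283

H = 25/32 = 0.7812
FA = 50/120 = 0.4167
z(H) = z(0.7812) = 0.7763
z(FA) = z(0.4167) = -0.2103
c = −½·[z(H) + z(FA)] = −0.5 × (0.7763 + (-0.2103)) = -0.2830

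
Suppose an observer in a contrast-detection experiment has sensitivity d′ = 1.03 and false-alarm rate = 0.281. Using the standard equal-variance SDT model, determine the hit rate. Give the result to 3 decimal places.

z(false-alarm rate) = z(0.281) = -0.5799
z(H) = z(FA) + d' = -0.5799 + 1.03 = 0.4501
hit rate = Φ(0.4501) = 0.6737

hit rate = 0.674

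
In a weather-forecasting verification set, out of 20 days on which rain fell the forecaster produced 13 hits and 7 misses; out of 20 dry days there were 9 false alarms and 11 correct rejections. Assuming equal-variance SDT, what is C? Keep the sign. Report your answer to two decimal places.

H = 13/20 = 0.6500
FA = 9/20 = 0.4500
z(H) = 0.3853
z(FA) = -0.1257
c = −½·[z(H) + z(FA)] = −0.5 × (0.3853 + (-0.1257)) = -0.1298

C = -0.13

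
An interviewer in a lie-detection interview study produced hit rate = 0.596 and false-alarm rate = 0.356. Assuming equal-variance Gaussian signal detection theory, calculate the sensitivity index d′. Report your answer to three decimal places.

z(H) = z(0.596) = 0.2430
z(FA) = z(0.356) = -0.3692
d' = z(H) − z(FA) = 0.2430 − (-0.3692) = 0.6122

d′ = 0.612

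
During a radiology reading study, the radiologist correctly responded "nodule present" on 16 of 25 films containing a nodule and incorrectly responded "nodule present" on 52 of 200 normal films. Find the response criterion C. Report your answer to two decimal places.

C = 0.14

H = 16/25 = 0.6400
FA = 52/200 = 0.2600
z(H) = 0.358
z(FA) = -0.643
c = −½·[z(H) + z(FA)] = −0.5 × (0.358 + (-0.643)) = 0.1425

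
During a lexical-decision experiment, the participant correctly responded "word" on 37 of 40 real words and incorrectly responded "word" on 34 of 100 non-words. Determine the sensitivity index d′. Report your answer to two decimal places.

H = 37/40 = 0.9250
FA = 34/100 = 0.3400
Φ⁻¹(H) = Φ⁻¹(0.9250) = 1.440
Φ⁻¹(FA) = Φ⁻¹(0.3400) = -0.412
d' = z(H) − z(FA) = 1.440 − (-0.412) = 1.852

d′ = 1.85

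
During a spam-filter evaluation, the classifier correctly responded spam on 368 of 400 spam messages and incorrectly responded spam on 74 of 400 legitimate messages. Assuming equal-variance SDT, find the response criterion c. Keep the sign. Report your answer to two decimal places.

H = 368/400 = 0.9200
FA = 74/400 = 0.1850
z(H) = 1.405
z(FA) = -0.896
c = −½·[z(H) + z(FA)] = −0.5 × (1.405 + (-0.896)) = -0.2545

c = -0.25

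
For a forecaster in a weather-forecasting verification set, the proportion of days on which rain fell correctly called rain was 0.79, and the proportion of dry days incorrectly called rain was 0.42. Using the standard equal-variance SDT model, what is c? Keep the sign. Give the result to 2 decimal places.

z(0.79) = 0.806, z(0.42) = -0.202
c = −½·[z(H) + z(FA)] = −0.5 × (0.806 + (-0.202)) = -0.302
c < 0: the forecaster has a liberal response bias.

c = -0.30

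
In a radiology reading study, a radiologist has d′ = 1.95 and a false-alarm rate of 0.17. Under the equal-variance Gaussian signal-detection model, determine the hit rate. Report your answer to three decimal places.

hit rate = 0.840

z(false-alarm rate) = z(0.17) = -0.9542
z(H) = z(FA) + d' = -0.9542 + 1.95 = 0.9958
hit rate = Φ(0.9958) = 0.8403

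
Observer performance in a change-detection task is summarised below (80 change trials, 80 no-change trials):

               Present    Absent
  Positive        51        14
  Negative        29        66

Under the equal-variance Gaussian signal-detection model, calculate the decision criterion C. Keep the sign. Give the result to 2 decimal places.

H = 51/80 = 0.6375
FA = 14/80 = 0.1750
z(H) = z(0.6375) = 0.352
z(FA) = z(0.1750) = -0.935
c = −½·[z(H) + z(FA)] = −0.5 × (0.352 + (-0.935)) = 0.2915
c > 0: the observer has a conservative response bias.

C = 0.29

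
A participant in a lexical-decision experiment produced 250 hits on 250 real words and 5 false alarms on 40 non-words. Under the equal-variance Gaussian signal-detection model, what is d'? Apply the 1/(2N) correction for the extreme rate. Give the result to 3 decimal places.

d' = 4.029

The hit rate is 250/250 = 1, so apply the 1/(2N) correction: H → 1 − 1/(2·250) = 0.99800.
z(H) = z(0.99800) = 2.8782
z(FA) = z(0.12500) = -1.1503
d' = 2.8782 − (-1.1503) = 4.0285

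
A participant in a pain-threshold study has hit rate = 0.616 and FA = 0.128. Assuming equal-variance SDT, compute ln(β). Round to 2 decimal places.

ln β = 0.60

z(H) = 0.295
z(FA) = -1.136
ln β = −½·[z(H)² − z(FA)²] = −0.5 × (0.087 − 1.290) = 0.6015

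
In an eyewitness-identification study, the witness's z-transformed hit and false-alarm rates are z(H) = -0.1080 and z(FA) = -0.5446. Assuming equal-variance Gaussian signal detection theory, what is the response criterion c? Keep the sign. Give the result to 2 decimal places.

c = 0.33

c = −½·[z(H) + z(FA)] = −½·(-0.1080 + (-0.5446)) = 0.3263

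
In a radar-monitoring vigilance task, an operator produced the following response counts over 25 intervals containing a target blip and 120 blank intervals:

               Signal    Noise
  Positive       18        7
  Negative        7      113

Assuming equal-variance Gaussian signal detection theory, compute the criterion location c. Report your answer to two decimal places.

H = 18/25 = 0.7200
FA = 7/120 = 0.0583
z(H) = 0.5828
z(FA) = -1.5692
c = −½·[z(H) + z(FA)] = −0.5 × (0.5828 + (-1.5692)) = 0.4932
c > 0: the operator has a conservative response bias.

c = 0.49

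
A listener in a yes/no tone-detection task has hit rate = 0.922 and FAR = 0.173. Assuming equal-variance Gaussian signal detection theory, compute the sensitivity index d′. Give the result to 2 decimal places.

z(0.922) = 1.4187, z(0.173) = -0.9424
d' = z(H) − z(FA) = 1.4187 − (-0.9424) = 2.3611

d′ = 2.36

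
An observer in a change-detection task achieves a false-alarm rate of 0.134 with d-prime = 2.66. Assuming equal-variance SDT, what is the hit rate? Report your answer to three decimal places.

hit rate = 0.940

z(false-alarm rate) = z(0.134) = -1.1077
z(H) = z(FA) + d' = -1.1077 + 2.66 = 1.5523
hit rate = Φ(1.5523) = 0.9397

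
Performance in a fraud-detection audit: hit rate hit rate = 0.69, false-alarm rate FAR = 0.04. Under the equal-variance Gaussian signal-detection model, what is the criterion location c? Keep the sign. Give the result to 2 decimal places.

z(H) = z(0.69) = 0.4959
z(FA) = z(0.04) = -1.7507
c = −½·[z(H) + z(FA)] = −0.5 × (0.4959 + (-1.7507)) = 0.6274
c > 0: the analyst has a conservative response bias.

c = 0.63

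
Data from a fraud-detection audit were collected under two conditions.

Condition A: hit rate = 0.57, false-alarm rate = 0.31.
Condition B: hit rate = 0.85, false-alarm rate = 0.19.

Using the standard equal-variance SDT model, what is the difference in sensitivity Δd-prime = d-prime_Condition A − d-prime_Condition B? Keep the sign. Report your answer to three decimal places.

Condition A: z(0.57) = 0.1764, z(0.31) = -0.4959, d' = 0.6723
Condition B: z(0.85) = 1.0364, z(0.19) = -0.8779, d' = 1.9143
Δd' = d'_Condition A − d'_Condition B = 0.6723 − 1.9143 = -1.2420
Condition B has the higher sensitivity.

Δd-prime = -1.242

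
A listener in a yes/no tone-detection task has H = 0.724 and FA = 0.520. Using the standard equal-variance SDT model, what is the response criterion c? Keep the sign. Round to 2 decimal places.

z(H) = z(0.724) = 0.5948
z(FA) = z(0.520) = 0.0502
c = −½·[z(H) + z(FA)] = −0.5 × (0.5948 + 0.0502) = -0.3225
c < 0: the listener has a liberal response bias.

c = -0.32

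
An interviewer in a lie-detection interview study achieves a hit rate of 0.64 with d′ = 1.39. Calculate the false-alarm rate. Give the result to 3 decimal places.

false-alarm rate = 0.151

z(hit rate) = z(0.64) = 0.3585
z(FA) = z(H) − d' = 0.3585 − 1.39 = -1.0315
false-alarm rate = Φ(-1.0315) = 0.1512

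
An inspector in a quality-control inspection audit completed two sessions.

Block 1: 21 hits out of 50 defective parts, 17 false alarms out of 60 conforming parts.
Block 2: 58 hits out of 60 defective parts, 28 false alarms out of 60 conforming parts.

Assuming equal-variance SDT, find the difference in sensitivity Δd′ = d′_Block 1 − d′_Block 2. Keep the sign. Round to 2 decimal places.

Block 1: z(0.4200) = -0.202, z(0.2833) = -0.573, d' = 0.371
Block 2: z(0.9667) = 1.834, z(0.4667) = -0.084, d' = 1.918
Δd' = d'_Block 1 − d'_Block 2 = 0.371 − 1.918 = -1.547
Block 2 has the higher sensitivity.

Δd′ = -1.55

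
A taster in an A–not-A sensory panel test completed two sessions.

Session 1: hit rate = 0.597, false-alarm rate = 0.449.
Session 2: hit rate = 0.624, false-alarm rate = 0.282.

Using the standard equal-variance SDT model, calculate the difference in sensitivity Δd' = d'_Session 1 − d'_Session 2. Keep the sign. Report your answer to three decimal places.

Δd' = -0.519

Session 1: z(0.597) = 0.2456, z(0.449) = -0.1282, d' = 0.3738
Session 2: z(0.624) = 0.3160, z(0.282) = -0.5769, d' = 0.8929
Δd' = d'_Session 1 − d'_Session 2 = 0.3738 − 0.8929 = -0.5191
Session 2 has the higher sensitivity.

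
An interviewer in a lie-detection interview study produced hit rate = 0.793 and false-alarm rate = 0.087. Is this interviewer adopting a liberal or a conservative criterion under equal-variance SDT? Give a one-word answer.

z(H) = 0.817, z(FA) = -1.359
c = −½·(z(H) + z(FA)) = 0.271
c > 0 → conservative criterion (biased toward responding “no”).

conservative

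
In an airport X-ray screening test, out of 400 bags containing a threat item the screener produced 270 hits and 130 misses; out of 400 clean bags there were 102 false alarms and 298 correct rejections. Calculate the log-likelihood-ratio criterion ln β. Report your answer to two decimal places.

ln β = 0.11

H = 270/400 = 0.6750
FA = 102/400 = 0.2550
z(0.6750) = 0.454, z(0.2550) = -0.659
ln β = −½·[z(H)² − z(FA)²] = −0.5 × (0.206 − 0.434) = 0.114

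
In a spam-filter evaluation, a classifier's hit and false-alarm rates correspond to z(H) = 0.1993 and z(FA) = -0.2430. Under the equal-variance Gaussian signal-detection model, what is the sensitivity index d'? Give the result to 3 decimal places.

d' = z(H) − z(FA) = 0.1993 − (-0.2430) = 0.4423

d' = 0.442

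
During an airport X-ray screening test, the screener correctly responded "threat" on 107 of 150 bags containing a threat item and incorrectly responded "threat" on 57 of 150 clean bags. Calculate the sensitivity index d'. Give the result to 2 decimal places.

d' = 0.87

H = 107/150 = 0.7133
FA = 57/150 = 0.3800
z(H) = 0.5631
z(FA) = -0.3055
d' = z(H) − z(FA) = 0.5631 − (-0.3055) = 0.8686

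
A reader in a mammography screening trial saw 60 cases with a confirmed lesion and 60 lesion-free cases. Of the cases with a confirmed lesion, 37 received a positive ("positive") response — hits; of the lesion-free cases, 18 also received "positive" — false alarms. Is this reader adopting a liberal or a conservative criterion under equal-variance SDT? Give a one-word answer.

z(H) = 0.297, z(FA) = -0.524
c = −½·(z(H) + z(FA)) = 0.1135
c > 0 → conservative criterion (biased toward responding “no”).

conservative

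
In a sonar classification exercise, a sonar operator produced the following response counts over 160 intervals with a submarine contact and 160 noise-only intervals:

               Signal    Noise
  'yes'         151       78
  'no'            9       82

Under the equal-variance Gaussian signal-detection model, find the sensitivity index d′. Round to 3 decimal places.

d′ = 1.618

H = 151/160 = 0.9437
FA = 78/160 = 0.4875
Φ⁻¹(H) = 1.5866
Φ⁻¹(FA) = -0.0313
d' = z(H) − z(FA) = 1.5866 − (-0.0313) = 1.6179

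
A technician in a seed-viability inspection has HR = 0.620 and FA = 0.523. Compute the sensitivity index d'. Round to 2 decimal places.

z(0.620) = 0.3055, z(0.523) = 0.0577
d' = z(H) − z(FA) = 0.3055 − 0.0577 = 0.2478

d' = 0.25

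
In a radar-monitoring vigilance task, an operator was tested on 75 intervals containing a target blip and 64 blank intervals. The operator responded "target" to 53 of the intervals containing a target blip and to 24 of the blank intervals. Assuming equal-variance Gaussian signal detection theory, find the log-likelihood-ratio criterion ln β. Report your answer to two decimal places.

H = 53/75 = 0.7067
FA = 24/64 = 0.3750
z(H) = 0.544
z(FA) = -0.319
ln β = −½·[z(H)² − z(FA)²] = −0.5 × (0.296 − 0.102) = -0.097

ln β = -0.10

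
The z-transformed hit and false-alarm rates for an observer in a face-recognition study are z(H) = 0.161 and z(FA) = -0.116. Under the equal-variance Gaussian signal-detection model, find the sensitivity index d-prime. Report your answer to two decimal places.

d' = z(H) − z(FA) = 0.161 − (-0.116) = 0.277

d-prime = 0.28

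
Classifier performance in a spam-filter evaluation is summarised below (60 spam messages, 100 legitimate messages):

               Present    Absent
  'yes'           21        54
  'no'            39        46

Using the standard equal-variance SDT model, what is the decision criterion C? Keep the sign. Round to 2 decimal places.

C = 0.14

H = 21/60 = 0.3500
FA = 54/100 = 0.5400
z(H) = z(0.3500) = -0.385
z(FA) = z(0.5400) = 0.100
c = −½·[z(H) + z(FA)] = −0.5 × (-0.385 + 0.100) = 0.1425
c > 0: the classifier has a conservative response bias.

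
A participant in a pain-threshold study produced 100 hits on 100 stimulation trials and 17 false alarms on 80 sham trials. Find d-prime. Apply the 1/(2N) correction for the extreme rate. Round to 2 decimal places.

The hit rate is 100/100 = 1, so apply the 1/(2N) correction: H → 1 − 1/(2·100) = 0.99500.
z(H) = z(0.99500) = 2.576
z(FA) = z(0.21250) = -0.798
d' = 2.576 − (-0.798) = 3.374

d-prime = 3.37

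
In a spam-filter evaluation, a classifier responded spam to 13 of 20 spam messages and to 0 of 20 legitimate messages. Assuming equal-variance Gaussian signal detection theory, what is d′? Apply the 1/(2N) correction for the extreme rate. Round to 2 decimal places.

The false-alarm rate is 0/20 = 0, so apply the 1/(2N) correction: FA → 1/(2·20) = 0.02500.
z(H) = z(0.65000) = 0.385
z(FA) = z(0.02500) = -1.960
d' = 0.385 − (-1.960) = 2.345

d′ = 2.35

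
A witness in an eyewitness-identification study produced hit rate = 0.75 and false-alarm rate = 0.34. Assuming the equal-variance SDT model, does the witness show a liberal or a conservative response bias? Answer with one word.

liberal

z(H) = 0.674, z(FA) = -0.412
c = −½·(z(H) + z(FA)) = -0.131
c < 0 → liberal criterion (biased toward responding “yes”).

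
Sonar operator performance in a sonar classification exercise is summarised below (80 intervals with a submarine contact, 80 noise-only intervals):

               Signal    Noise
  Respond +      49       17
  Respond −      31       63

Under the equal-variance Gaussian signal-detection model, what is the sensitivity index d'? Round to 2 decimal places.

H = 49/80 = 0.6125
FA = 17/80 = 0.2125
z(0.6125) = 0.2858, z(0.2125) = -0.7978
d' = z(H) − z(FA) = 0.2858 − (-0.7978) = 1.0836

d' = 1.08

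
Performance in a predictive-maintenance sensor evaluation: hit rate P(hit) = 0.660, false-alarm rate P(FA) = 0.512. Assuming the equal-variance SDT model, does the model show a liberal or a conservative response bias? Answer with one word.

liberal

z(H) = 0.412, z(FA) = 0.030
c = −½·(z(H) + z(FA)) = -0.221
c < 0 → liberal criterion (biased toward responding “yes”).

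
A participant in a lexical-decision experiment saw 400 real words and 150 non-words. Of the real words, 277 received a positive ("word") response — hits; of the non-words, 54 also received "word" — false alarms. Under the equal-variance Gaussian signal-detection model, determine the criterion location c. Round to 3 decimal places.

c = -0.072

H = 277/400 = 0.6925
FA = 54/150 = 0.3600
z(0.6925) = 0.5029, z(0.3600) = -0.3585
c = −½·[z(H) + z(FA)] = −0.5 × (0.5029 + (-0.3585)) = -0.0722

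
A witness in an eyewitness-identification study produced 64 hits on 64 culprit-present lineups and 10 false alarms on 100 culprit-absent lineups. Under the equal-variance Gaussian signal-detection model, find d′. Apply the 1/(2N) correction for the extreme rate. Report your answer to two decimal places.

The hit rate is 64/64 = 1, so apply the 1/(2N) correction: H → 1 − 1/(2·64) = 0.99219.
z(H) = z(0.99219) = 2.418
z(FA) = z(0.10000) = -1.282
d' = 2.418 − (-1.282) = 3.700

d′ = 3.70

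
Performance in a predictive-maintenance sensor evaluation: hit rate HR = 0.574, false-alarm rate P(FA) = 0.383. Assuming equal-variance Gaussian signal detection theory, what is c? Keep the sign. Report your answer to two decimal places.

c = 0.06

z(0.574) = 0.1866, z(0.383) = -0.2976
c = −½·[z(H) + z(FA)] = −0.5 × (0.1866 + (-0.2976)) = 0.0555
c > 0: the model has a conservative response bias.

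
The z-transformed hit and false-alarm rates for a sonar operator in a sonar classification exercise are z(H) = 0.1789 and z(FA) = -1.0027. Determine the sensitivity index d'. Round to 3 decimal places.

d' = z(H) − z(FA) = 0.1789 − (-1.0027) = 1.1816

d' = 1.182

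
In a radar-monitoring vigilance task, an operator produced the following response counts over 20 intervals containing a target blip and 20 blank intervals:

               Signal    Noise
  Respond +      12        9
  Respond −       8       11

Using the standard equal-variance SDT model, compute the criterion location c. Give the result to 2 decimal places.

c = -0.06

H = 12/20 = 0.6000
FA = 9/20 = 0.4500
Φ⁻¹(H) = 0.253
Φ⁻¹(FA) = -0.126
c = −½·[z(H) + z(FA)] = −0.5 × (0.253 + (-0.126)) = -0.0635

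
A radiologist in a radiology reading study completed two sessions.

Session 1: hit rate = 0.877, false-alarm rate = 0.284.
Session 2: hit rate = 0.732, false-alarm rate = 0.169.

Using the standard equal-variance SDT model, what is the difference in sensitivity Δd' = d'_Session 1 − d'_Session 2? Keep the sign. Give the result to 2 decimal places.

Δd' = 0.15

Session 1: z(0.877) = 1.160, z(0.284) = -0.571, d' = 1.731
Session 2: z(0.732) = 0.619, z(0.169) = -0.958, d' = 1.577
Δd' = d'_Session 1 − d'_Session 2 = 1.731 − 1.577 = 0.154
Session 1 has the higher sensitivity.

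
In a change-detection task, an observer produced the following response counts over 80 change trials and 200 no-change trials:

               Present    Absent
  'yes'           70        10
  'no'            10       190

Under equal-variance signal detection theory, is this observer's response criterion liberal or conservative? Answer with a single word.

conservative

z(H) = 1.150, z(FA) = -1.645
c = −½·(z(H) + z(FA)) = 0.2475
c > 0 → conservative criterion (biased toward responding “no”).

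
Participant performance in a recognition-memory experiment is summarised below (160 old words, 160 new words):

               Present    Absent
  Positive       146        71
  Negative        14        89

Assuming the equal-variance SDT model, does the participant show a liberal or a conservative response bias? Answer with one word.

liberal

z(H) = 1.356, z(FA) = -0.141
c = −½·(z(H) + z(FA)) = -0.6075
c < 0 → liberal criterion (biased toward responding “yes”).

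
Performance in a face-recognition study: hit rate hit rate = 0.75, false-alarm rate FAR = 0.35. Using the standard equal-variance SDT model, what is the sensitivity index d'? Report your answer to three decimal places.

d' = 1.060

z(H) = z(0.75) = 0.6745
z(FA) = z(0.35) = -0.3853
d' = z(H) − z(FA) = 0.6745 − (-0.3853) = 1.0598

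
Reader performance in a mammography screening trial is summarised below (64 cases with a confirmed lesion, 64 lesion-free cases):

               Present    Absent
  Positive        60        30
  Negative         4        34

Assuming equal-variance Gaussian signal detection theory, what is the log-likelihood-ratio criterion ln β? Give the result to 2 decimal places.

H = 60/64 = 0.9375
FA = 30/64 = 0.4688
z(0.9375) = 1.534, z(0.4688) = -0.078
ln β = −½·[z(H)² − z(FA)²] = −0.5 × (2.353 − 0.006) = -1.1735

ln β = -1.17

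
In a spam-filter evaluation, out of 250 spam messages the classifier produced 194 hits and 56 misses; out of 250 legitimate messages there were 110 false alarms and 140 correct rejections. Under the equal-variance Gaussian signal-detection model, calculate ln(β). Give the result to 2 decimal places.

H = 194/250 = 0.7760
FA = 110/250 = 0.4400
z(H) = z(0.7760) = 0.759
z(FA) = z(0.4400) = -0.151
ln β = −½·[z(H)² − z(FA)²] = −0.5 × (0.576 − 0.023) = -0.2765

ln β = -0.28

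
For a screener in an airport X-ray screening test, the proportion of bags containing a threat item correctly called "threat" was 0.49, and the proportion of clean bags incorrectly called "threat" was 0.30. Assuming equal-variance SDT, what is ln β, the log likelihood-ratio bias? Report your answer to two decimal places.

Φ⁻¹(0.49) = -0.025, Φ⁻¹(0.30) = -0.524
ln β = −½·[z(H)² − z(FA)²] = −0.5 × (0.001 − 0.275) = 0.137

ln β = 0.14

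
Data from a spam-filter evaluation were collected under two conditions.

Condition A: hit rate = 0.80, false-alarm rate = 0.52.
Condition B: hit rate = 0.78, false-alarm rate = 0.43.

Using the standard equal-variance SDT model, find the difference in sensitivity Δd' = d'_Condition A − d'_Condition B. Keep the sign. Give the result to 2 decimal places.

Condition A: z(0.80) = 0.842, z(0.52) = 0.050, d' = 0.792
Condition B: z(0.78) = 0.772, z(0.43) = -0.176, d' = 0.948
Δd' = d'_Condition A − d'_Condition B = 0.792 − 0.948 = -0.156
Condition B has the higher sensitivity.

Δd' = -0.16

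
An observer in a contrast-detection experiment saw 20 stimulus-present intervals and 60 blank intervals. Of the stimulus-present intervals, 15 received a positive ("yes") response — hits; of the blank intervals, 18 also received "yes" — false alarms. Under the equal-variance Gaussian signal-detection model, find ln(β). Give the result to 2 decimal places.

H = 15/20 = 0.7500
FA = 18/60 = 0.3000
Φ⁻¹(H) = 0.674
Φ⁻¹(FA) = -0.524
ln β = −½·[z(H)² − z(FA)²] = −0.5 × (0.454 − 0.275) = -0.0895

ln β = -0.09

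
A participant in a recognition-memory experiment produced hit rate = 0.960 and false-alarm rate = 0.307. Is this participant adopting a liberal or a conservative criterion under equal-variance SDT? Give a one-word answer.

liberal

z(H) = 1.751, z(FA) = -0.504
c = −½·(z(H) + z(FA)) = -0.6235
c < 0 → liberal criterion (biased toward responding “yes”).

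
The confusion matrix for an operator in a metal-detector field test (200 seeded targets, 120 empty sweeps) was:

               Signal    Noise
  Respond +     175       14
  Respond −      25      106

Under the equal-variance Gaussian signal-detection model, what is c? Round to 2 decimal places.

H = 175/200 = 0.8750
FA = 14/120 = 0.1167
z(0.8750) = 1.150, z(0.1167) = -1.192
c = −½·[z(H) + z(FA)] = −0.5 × (1.150 + (-1.192)) = 0.021
c > 0: the operator has a conservative response bias.

c = 0.02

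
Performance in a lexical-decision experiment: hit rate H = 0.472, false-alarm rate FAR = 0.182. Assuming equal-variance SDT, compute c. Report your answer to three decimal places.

Φ⁻¹(H) = Φ⁻¹(0.472) = -0.0702
Φ⁻¹(FA) = Φ⁻¹(0.182) = -0.9078
c = −½·[z(H) + z(FA)] = −0.5 × (-0.0702 + (-0.9078)) = 0.4890

c = 0.489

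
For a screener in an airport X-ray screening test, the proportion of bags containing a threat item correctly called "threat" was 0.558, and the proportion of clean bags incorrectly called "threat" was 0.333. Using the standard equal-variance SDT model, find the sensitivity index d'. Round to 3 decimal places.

z(H) = z(0.558) = 0.1459
z(FA) = z(0.333) = -0.4316
d' = z(H) − z(FA) = 0.1459 − (-0.4316) = 0.5775

d' = 0.578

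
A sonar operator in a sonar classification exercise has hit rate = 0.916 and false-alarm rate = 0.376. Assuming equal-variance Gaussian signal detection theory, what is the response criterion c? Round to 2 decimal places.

z(H) = z(0.916) = 1.3787
z(FA) = z(0.376) = -0.3160
c = −½·[z(H) + z(FA)] = −0.5 × (1.3787 + (-0.3160)) = -0.53135
c < 0: the sonar operator has a liberal response bias.

c = -0.53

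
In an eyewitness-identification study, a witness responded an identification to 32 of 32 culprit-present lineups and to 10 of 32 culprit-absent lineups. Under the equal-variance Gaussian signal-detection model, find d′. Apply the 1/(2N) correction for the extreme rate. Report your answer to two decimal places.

d′ = 2.64

The hit rate is 32/32 = 1, so apply the 1/(2N) correction: H → 1 − 1/(2·32) = 0.98438.
z(H) = z(0.98438) = 2.154
z(FA) = z(0.31250) = -0.489
d' = 2.154 − (-0.489) = 2.643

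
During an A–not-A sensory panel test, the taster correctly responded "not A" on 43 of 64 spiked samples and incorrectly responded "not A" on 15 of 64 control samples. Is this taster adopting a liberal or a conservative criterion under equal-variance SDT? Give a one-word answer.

conservative

z(H) = 0.445, z(FA) = -0.725
c = −½·(z(H) + z(FA)) = 0.140
c > 0 → conservative criterion (biased toward responding “no”).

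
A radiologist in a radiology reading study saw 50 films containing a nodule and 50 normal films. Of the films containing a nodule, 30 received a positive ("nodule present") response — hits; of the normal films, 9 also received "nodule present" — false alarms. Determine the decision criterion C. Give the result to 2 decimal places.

C = 0.33

H = 30/50 = 0.6000
FA = 9/50 = 0.1800
Φ⁻¹(H) = Φ⁻¹(0.6000) = 0.253
Φ⁻¹(FA) = Φ⁻¹(0.1800) = -0.915
c = −½·[z(H) + z(FA)] = −0.5 × (0.253 + (-0.915)) = 0.331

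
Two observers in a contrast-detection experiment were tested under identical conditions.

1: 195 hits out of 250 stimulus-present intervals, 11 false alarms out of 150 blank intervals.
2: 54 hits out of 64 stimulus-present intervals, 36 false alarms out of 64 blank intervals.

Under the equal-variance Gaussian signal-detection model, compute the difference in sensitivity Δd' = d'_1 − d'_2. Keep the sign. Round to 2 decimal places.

Δd' = 1.37

1: z(0.7800) = 0.772, z(0.0733) = -1.452, d' = 2.224
2: z(0.8438) = 1.010, z(0.5625) = 0.157, d' = 0.853
Δd' = d'_1 − d'_2 = 2.224 − 0.853 = 1.371
1 has the higher sensitivity.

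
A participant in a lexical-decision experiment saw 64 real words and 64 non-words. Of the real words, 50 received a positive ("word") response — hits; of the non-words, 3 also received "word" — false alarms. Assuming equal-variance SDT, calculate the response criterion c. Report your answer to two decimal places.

c = 0.45

H = 50/64 = 0.7812
FA = 3/64 = 0.0469
Φ⁻¹(0.7812) = 0.776, Φ⁻¹(0.0469) = -1.676
c = −½·[z(H) + z(FA)] = −0.5 × (0.776 + (-1.676)) = 0.450
c > 0: the participant has a conservative response bias.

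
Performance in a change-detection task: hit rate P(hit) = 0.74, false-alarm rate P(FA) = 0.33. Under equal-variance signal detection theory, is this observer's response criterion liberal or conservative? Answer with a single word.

z(H) = 0.643, z(FA) = -0.440
c = −½·(z(H) + z(FA)) = -0.1015
c < 0 → liberal criterion (biased toward responding “yes”).

liberal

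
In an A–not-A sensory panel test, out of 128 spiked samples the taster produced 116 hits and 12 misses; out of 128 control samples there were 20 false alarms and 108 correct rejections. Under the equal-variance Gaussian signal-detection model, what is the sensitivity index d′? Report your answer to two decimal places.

d′ = 2.33

H = 116/128 = 0.9062
FA = 20/128 = 0.1562
z(0.9062) = 1.318, z(0.1562) = -1.010
d' = z(H) − z(FA) = 1.318 − (-1.010) = 2.328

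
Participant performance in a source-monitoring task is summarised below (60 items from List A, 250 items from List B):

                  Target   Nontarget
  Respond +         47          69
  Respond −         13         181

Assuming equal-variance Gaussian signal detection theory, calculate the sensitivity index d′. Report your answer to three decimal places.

d′ = 1.378

H = 47/60 = 0.7833
FA = 69/250 = 0.2760
z(H) = z(0.7833) = 0.7834
z(FA) = z(0.2760) = -0.5948
d' = z(H) − z(FA) = 0.7834 − (-0.5948) = 1.3782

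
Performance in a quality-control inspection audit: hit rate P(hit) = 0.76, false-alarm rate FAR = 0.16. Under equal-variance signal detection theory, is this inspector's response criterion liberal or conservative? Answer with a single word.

conservative

z(H) = 0.706, z(FA) = -0.994
c = −½·(z(H) + z(FA)) = 0.144
c > 0 → conservative criterion (biased toward responding “no”).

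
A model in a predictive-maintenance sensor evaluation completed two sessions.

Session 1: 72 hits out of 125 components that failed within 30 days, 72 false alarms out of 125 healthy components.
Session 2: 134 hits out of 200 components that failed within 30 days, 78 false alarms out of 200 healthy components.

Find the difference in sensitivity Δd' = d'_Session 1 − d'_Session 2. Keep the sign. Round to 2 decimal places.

Δd' = -0.72

Session 1: z(0.5760) = 0.192, z(0.5760) = 0.192, d' = 0.000
Session 2: z(0.6700) = 0.440, z(0.3900) = -0.279, d' = 0.719
Δd' = d'_Session 1 − d'_Session 2 = 0.000 − 0.719 = -0.719
Session 2 has the higher sensitivity.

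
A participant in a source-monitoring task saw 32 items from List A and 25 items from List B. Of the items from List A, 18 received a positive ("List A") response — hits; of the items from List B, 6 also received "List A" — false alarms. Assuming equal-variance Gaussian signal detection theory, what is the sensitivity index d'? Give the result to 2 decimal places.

d' = 0.86

H = 18/32 = 0.5625
FA = 6/25 = 0.2400
Φ⁻¹(H) = Φ⁻¹(0.5625) = 0.157
Φ⁻¹(FA) = Φ⁻¹(0.2400) = -0.706
d' = z(H) − z(FA) = 0.157 − (-0.706) = 0.863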